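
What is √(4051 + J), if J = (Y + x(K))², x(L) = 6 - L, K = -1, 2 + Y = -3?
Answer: √4055 ≈ 63.679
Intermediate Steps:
Y = -5 (Y = -2 - 3 = -5)
J = 4 (J = (-5 + (6 - 1*(-1)))² = (-5 + (6 + 1))² = (-5 + 7)² = 2² = 4)
√(4051 + J) = √(4051 + 4) = √4055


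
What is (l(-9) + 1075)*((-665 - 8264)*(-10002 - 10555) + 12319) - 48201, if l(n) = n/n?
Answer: 197516722471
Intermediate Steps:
l(n) = 1
(l(-9) + 1075)*((-665 - 8264)*(-10002 - 10555) + 12319) - 48201 = (1 + 1075)*((-665 - 8264)*(-10002 - 10555) + 12319) - 48201 = 1076*(-8929*(-20557) + 12319) - 48201 = 1076*(183553453 + 12319) - 48201 = 1076*183565772 - 48201 = 197516770672 - 48201 = 197516722471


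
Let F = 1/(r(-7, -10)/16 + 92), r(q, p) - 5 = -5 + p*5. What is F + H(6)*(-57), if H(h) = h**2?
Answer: -1458964/711 ≈ -2052.0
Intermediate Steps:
r(q, p) = 5*p (r(q, p) = 5 + (-5 + p*5) = 5 + (-5 + 5*p) = 5*p)
F = 8/711 (F = 1/((5*(-10))/16 + 92) = 1/(-50*1/16 + 92) = 1/(-25/8 + 92) = 1/(711/8) = 8/711 ≈ 0.011252)
F + H(6)*(-57) = 8/711 + 6**2*(-57) = 8/711 + 36*(-57) = 8/711 - 2052 = -1458964/711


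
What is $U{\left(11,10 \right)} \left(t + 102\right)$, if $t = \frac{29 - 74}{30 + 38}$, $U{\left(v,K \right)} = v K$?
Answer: $\frac{379005}{34} \approx 11147.0$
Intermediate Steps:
$U{\left(v,K \right)} = K v$
$t = - \frac{45}{68} \approx -0.66177$
$U{\left(11,10 \right)} \left(t + 102\right) = 10 \cdot 11 \left(- \frac{45}{68} + 102\right) = 110 \cdot \frac{6891}{68} = \frac{379005}{34}$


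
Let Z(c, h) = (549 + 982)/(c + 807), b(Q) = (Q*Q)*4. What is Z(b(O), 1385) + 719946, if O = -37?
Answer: 4523422249/6283 ≈ 7.1995e+5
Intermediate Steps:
b(Q) = 4*Q² (b(Q) = Q²*4 = 4*Q²)
Z(c, h) = 1531/(807 + c)
Z(b(O), 1385) + 719946 = 1531/(807 + 4*(-37)²) + 719946 = 1531/(807 + 4*1369) + 719946 = 1531/(807 + 5476) + 719946 = 1531/6283 + 719946 = 4523422249/6283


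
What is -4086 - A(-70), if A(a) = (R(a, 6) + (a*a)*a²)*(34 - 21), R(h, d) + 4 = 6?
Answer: -312134112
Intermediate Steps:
R(h, d) = 2 (R(h, d) = -4 + 6 = 2)
A(a) = 26 + 13*a⁴ (A(a) = (2 + (a*a)*a²)*(34 - 21) = (2 + a²*a²)*13 = (2 + a⁴)*13 = 26 + 13*a⁴)
-4086 - A(-70) = -4086 - (26 + 13*(-70)⁴) = -4086 - (26 + 13*24010000) = -4086 - (26 + 312130000) = -4086 - 1*312130026 = -4086 - 312130026 = -312134112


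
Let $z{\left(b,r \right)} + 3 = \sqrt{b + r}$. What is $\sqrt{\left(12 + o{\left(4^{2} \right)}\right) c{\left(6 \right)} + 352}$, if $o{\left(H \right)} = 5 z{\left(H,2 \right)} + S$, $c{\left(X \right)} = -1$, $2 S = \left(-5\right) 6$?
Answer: $\sqrt{370 - 15 \sqrt{2}} \approx 18.676$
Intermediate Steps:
$z{\left(b,r \right)} = -3 + \sqrt{b + r}$
$S = -15$ ($S = \frac{\left(-5\right) 6}{2} = \frac{1}{2} \left(-30\right) = -15$)
$o{\left(H \right)} = -30 + 5 \sqrt{2 + H}$ ($o{\left(H \right)} = 5 \left(-3 + \sqrt{H + 2}\right) - 15 = 5 \left(-3 + \sqrt{2 + H}\right) - 15 = \left(-15 + 5 \sqrt{2 + H}\right) - 15 = -30 + 5 \sqrt{2 + H}$)
$\sqrt{\left(12 + o{\left(4^{2} \right)}\right) c{\left(6 \right)} + 352} = \sqrt{\left(12 - \left(30 - 5 \sqrt{2 + 4^{2}}\right)\right) \left(-1\right) + 352} = \sqrt{\left(12 - \left(30 - 5 \sqrt{2 + 16}\right)\right) \left(-1\right) + 352} = \sqrt{\left(12 - \left(30 - 5 \sqrt{18}\right)\right) \left(-1\right) + 352} = \sqrt{\left(12 - \left(30 - 5 \cdot 3 \sqrt{2}\right)\right) \left(-1\right) + 352} = \sqrt{\left(12 - \left(30 - 15 \sqrt{2}\right)\right) \left(-1\right) + 352} = \sqrt{\left(-18 + 15 \sqrt{2}\right) \left(-1\right) + 352} = \sqrt{\left(18 - 15 \sqrt{2}\right) + 352} = \sqrt{370 - 15 \sqrt{2}}$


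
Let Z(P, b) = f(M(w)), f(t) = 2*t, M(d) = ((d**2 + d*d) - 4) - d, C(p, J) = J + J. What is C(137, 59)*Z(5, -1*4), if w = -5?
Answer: 12036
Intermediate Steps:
C(p, J) = 2*J
M(d) = -4 - d + 2*d**2 (M(d) = ((d**2 + d**2) - 4) - d = (2*d**2 - 4) - d = (-4 + 2*d**2) - d = -4 - d + 2*d**2)
Z(P, b) = 102 (Z(P, b) = 2*(-4 - 1*(-5) + 2*(-5)**2) = 2*(-4 + 5 + 2*25) = 2*(-4 + 5 + 50) = 2*51 = 102)
C(137, 59)*Z(5, -1*4) = (2*59)*102 = 118*102 = 12036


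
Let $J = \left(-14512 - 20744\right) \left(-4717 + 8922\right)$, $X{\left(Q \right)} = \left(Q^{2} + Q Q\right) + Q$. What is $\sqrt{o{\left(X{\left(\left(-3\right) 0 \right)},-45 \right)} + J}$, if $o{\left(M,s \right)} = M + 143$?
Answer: $i \sqrt{148251337} \approx 12176.0 i$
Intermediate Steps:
$X{\left(Q \right)} = Q + 2 Q^{2}$ ($X{\left(Q \right)} = \left(Q^{2} + Q^{2}\right) + Q = 2 Q^{2} + Q = Q + 2 Q^{2}$)
$o{\left(M,s \right)} = 143 + M$
$J = -148251480$ ($J = \left(-35256\right) 4205 = -148251480$)
$\sqrt{o{\left(X{\left(\left(-3\right) 0 \right)},-45 \right)} + J} = \sqrt{\left(143 + \left(-3\right) 0 \left(1 + 2 \left(\left(-3\right) 0\right)\right)\right) - 148251480} = \sqrt{\left(143 + 0 \left(1 + 2 \cdot 0\right)\right) - 148251480} = \sqrt{\left(143 + 0 \left(1 + 0\right)\right) - 148251480} = \sqrt{\left(143 + 0 \cdot 1\right) - 148251480} = \sqrt{\left(143 + 0\right) - 148251480} = \sqrt{143 - 148251480} = \sqrt{-148251337} = i \sqrt{148251337}$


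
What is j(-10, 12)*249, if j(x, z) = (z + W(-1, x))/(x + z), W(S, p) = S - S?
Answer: 1494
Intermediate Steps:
W(S, p) = 0
j(x, z) = z/(x + z) (j(x, z) = (z + 0)/(x + z) = z/(x + z))
j(-10, 12)*249 = (12/(-10 + 12))*249 = (12/2)*249 = (12*(1/2))*249 = 6*249 = 1494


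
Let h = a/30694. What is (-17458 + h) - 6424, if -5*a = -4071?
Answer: -3665166469/153470 ≈ -23882.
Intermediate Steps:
a = 4071/5 (a = -⅕*(-4071) = 4071/5 ≈ 814.20)
h = 4071/153470 (h = (4071/5)/30694 = (4071/5)*(1/30694) = 4071/153470 ≈ 0.026526)
(-17458 + h) - 6424 = (-17458 + 4071/153470) - 6424 = -2679275189/153470 - 6424 = -3665166469/153470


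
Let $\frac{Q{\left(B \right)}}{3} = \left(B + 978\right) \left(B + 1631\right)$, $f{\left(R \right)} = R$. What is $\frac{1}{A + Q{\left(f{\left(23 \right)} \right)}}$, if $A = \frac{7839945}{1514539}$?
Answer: $\frac{1514539}{7522665500463} \approx 2.0133 \cdot 10^{-7}$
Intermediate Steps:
$A = \frac{7839945}{1514539}$ ($A = 7839945 \cdot \frac{1}{1514539} = \frac{7839945}{1514539} \approx 5.1765$)
$Q{\left(B \right)} = 3 \left(978 + B\right) \left(1631 + B\right)$ ($Q{\left(B \right)} = 3 \left(B + 978\right) \left(B + 1631\right) = 3 \left(978 + B\right) \left(1631 + B\right)$)
$\frac{1}{A + Q{\left(f{\left(23 \right)} \right)}} = \frac{1}{\frac{7839945}{1514539} + \left(4785354 + 3 \cdot 23^{2} + 7827 \cdot 23\right)} = \frac{1}{\frac{7839945}{1514539} + \left(4785354 + 3 \cdot 529 + 180021\right)} = \frac{1}{\frac{7839945}{1514539} + \left(4785354 + 1587 + 180021\right)} = \frac{1}{\frac{7839945}{1514539} + 4966962} = \frac{1}{\frac{7522665500463}{1514539}} = \frac{1514539}{7522665500463}$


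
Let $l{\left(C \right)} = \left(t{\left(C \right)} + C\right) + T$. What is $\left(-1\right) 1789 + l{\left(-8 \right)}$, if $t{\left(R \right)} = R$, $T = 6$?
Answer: $-1799$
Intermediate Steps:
$l{\left(C \right)} = 6 + 2 C$ ($l{\left(C \right)} = \left(C + C\right) + 6 = 2 C + 6 = 6 + 2 C$)
$\left(-1\right) 1789 + l{\left(-8 \right)} = \left(-1\right) 1789 + \left(6 + 2 \left(-8\right)\right) = -1789 + \left(6 - 16\right) = -1789 - 10 = -1799$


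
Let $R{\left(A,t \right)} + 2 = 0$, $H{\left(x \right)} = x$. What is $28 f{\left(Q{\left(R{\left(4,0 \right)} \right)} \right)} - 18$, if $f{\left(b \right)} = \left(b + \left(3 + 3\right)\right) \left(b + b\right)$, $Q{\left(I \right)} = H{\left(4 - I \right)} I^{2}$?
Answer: $40302$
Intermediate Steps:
$R{\left(A,t \right)} = -2$ ($R{\left(A,t \right)} = -2 + 0 = -2$)
$Q{\left(I \right)} = I^{2} \left(4 - I\right)$ ($Q{\left(I \right)} = \left(4 - I\right) I^{2} = I^{2} \left(4 - I\right)$)
$f{\left(b \right)} = 2 b \left(6 + b\right)$ ($f{\left(b \right)} = \left(b + 6\right) 2 b = \left(6 + b\right) 2 b = 2 b \left(6 + b\right)$)
$28 f{\left(Q{\left(R{\left(4,0 \right)} \right)} \right)} - 18 = 28 \cdot 2 \left(-2\right)^{2} \left(4 - -2\right) \left(6 + \left(-2\right)^{2} \left(4 - -2\right)\right) - 18 = 28 \cdot 2 \cdot 4 \left(4 + 2\right) \left(6 + 4 \left(4 + 2\right)\right) - 18 = 28 \cdot 2 \cdot 4 \cdot 6 \left(6 + 4 \cdot 6\right) - 18 = 28 \cdot 2 \cdot 24 \left(6 + 24\right) - 18 = 28 \cdot 2 \cdot 24 \cdot 30 - 18 = 28 \cdot 1440 - 18 = 40320 - 18 = 40302$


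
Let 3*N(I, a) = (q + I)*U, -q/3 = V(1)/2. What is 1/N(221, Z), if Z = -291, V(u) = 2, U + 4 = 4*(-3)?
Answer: -3/3488 ≈ -0.00086009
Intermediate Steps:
U = -16 (U = -4 + 4*(-3) = -4 - 12 = -16)
q = -3 (q = -6/2 = -3*1 = -3)
N(I, a) = 16 - 16*I/3 (N(I, a) = ((-3 + I)*(-16))/3 = (48 - 16*I)/3 = 16 - 16*I/3)
1/N(221, Z) = 1/(16 - 16/3*221) = 1/(16 - 3536/3) = 1/(-3488/3) = -3/3488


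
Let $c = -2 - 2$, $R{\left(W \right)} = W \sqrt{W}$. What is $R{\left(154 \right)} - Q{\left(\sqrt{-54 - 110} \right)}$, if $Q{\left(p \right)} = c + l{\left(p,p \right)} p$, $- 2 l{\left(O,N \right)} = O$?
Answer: $-78 + 154 \sqrt{154} \approx 1833.1$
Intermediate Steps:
$l{\left(O,N \right)} = - \frac{O}{2}$
$R{\left(W \right)} = W^{\frac{3}{2}}$
$c = -4$
$Q{\left(p \right)} = -4 - \frac{p^{2}}{2}$ ($Q{\left(p \right)} = -4 + - \frac{p}{2} p = -4 - \frac{p^{2}}{2}$)
$R{\left(154 \right)} - Q{\left(\sqrt{-54 - 110} \right)} = 154^{\frac{3}{2}} - \left(-4 - \frac{\left(\sqrt{-54 - 110}\right)^{2}}{2}\right) = 154 \sqrt{154} - \left(-4 - \frac{\left(\sqrt{-164}\right)^{2}}{2}\right) = 154 \sqrt{154} - \left(-4 - \frac{\left(2 i \sqrt{41}\right)^{2}}{2}\right) = 154 \sqrt{154} - \left(-4 - -82\right) = 154 \sqrt{154} - \left(-4 + 82\right) = 154 \sqrt{154} - 78 = -78 + 154 \sqrt{154}$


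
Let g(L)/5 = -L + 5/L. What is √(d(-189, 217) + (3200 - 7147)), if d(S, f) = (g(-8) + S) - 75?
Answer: I*√66786/4 ≈ 64.607*I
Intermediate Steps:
g(L) = -5*L + 25/L (g(L) = 5*(-L + 5/L) = -5*L + 25/L)
d(S, f) = -305/8 + S (d(S, f) = ((-5*(-8) + 25/(-8)) + S) - 75 = ((40 + 25*(-⅛)) + S) - 75 = ((40 - 25/8) + S) - 75 = (295/8 + S) - 75 = -305/8 + S)
√(d(-189, 217) + (3200 - 7147)) = √((-305/8 - 189) + (3200 - 7147)) = √(-1817/8 - 3947) = √(-33393/8) = I*√66786/4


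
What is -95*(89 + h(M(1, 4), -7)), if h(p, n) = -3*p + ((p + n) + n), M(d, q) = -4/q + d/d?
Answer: -7125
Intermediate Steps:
M(d, q) = 1 - 4/q (M(d, q) = -4/q + 1 = 1 - 4/q)
h(p, n) = -2*p + 2*n (h(p, n) = -3*p + ((n + p) + n) = -3*p + (p + 2*n) = -2*p + 2*n)
-95*(89 + h(M(1, 4), -7)) = -95*(89 + (-2*(-4 + 4)/4 + 2*(-7))) = -95*(89 + (-0/2 - 14)) = -95*(89 + (-2*0 - 14)) = -95*(89 + (0 - 14)) = -95*(89 - 14) = -95*75 = -7125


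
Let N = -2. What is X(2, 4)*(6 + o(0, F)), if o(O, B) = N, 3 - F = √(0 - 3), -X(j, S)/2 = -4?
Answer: 32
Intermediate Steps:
X(j, S) = 8 (X(j, S) = -2*(-4) = 8)
F = 3 - I*√3 (F = 3 - √(0 - 3) = 3 - √(-3) = 3 - I*√3 ≈ 3.0 - 1.732*I)
o(O, B) = -2
X(2, 4)*(6 + o(0, F)) = 8*(6 - 2) = 8*4 = 32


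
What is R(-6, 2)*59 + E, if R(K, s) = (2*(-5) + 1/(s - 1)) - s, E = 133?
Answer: -516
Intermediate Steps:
R(K, s) = -10 + 1/(-1 + s) - s (R(K, s) = (-10 + 1/(-1 + s)) - s = -10 + 1/(-1 + s) - s)
R(-6, 2)*59 + E = ((11 - 1*2**2 - 9*2)/(-1 + 2))*59 + 133 = ((11 - 1*4 - 18)/1)*59 + 133 = (1*(11 - 4 - 18))*59 + 133 = (1*(-11))*59 + 133 = -11*59 + 133 = -649 + 133 = -516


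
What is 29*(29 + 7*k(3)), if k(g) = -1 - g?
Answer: 29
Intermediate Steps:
29*(29 + 7*k(3)) = 29*(29 + 7*(-1 - 1*3)) = 29*(29 + 7*(-1 - 3)) = 29*(29 + 7*(-4)) = 29*(29 - 28) = 29*1 = 29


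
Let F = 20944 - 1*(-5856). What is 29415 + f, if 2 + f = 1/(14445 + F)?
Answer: 1213139186/41245 ≈ 29413.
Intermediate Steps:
F = 26800 (F = 20944 + 5856 = 26800)
f = -82489/41245 (f = -2 + 1/(14445 + 26800) = -2 + 1/41245 = -82489/41245 ≈ -2.0000)
29415 + f = 29415 - 82489/41245 = 1213139186/41245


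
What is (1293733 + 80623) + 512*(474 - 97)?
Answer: 1567380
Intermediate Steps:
(1293733 + 80623) + 512*(474 - 97) = 1374356 + 512*377 = 1374356 + 193024 = 1567380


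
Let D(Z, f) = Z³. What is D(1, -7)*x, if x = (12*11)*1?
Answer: 132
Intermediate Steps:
x = 132 (x = 132*1 = 132)
D(1, -7)*x = 1³*132 = 1*132 = 132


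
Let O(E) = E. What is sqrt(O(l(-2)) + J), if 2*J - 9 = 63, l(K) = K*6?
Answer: 2*sqrt(6) ≈ 4.8990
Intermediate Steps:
l(K) = 6*K
J = 36 (J = 9/2 + (1/2)*63 = 9/2 + 63/2 = 36)
sqrt(O(l(-2)) + J) = sqrt(6*(-2) + 36) = sqrt(-12 + 36) = sqrt(24) = 2*sqrt(6)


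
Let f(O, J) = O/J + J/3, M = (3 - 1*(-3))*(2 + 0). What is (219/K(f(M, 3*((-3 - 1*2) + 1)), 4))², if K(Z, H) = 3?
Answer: 5329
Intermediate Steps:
M = 12 (M = (3 + 3)*2 = 6*2 = 12)
f(O, J) = J/3 + O/J (f(O, J) = O/J + J*(⅓) = O/J + J/3 = J/3 + O/J)
(219/K(f(M, 3*((-3 - 1*2) + 1)), 4))² = (219/3)² = (219*(⅓))² = 73² = 5329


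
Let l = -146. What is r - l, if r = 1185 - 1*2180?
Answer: -849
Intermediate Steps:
r = -995 (r = 1185 - 2180 = -995)
r - l = -995 - 1*(-146) = -995 + 146 = -849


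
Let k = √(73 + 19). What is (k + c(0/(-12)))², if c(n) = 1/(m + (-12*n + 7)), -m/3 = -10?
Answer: 125949/1369 + 4*√23/37 ≈ 92.519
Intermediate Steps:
m = 30 (m = -3*(-10) = 30)
c(n) = 1/(37 - 12*n) (c(n) = 1/(30 + (-12*n + 7)) = 1/(30 + (7 - 12*n)) = 1/(37 - 12*n))
k = 2*√23 (k = √92 = 2*√23 ≈ 9.5917)
(k + c(0/(-12)))² = (2*√23 + 1/(37 - 0/(-12)))² = (2*√23 + 1/(37 - 0*(-1)/12))² = (2*√23 + 1/(37 - 12*0))² = (2*√23 + 1/(37 + 0))² = (2*√23 + 1/37)² = (1/37 + 2*√23)²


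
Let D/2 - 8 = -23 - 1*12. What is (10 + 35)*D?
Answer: -2430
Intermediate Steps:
D = -54 (D = 16 + 2*(-23 - 1*12) = 16 + 2*(-23 - 12) = 16 + 2*(-35) = 16 - 70 = -54)
(10 + 35)*D = (10 + 35)*(-54) = 45*(-54) = -2430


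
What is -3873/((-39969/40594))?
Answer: 52406854/13323 ≈ 3933.6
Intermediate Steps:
-3873/((-39969/40594)) = -3873/((-39969*1/40594)) = -3873/(-39969/40594) = -3873*(-40594/39969) = 52406854/13323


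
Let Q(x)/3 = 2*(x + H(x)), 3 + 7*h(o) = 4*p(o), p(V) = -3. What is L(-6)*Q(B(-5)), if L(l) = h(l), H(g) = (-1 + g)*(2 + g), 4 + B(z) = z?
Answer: -5490/7 ≈ -784.29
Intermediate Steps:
B(z) = -4 + z
h(o) = -15/7 (h(o) = -3/7 + (4*(-3))/7 = -3/7 + (⅐)*(-12) = -3/7 - 12/7 = -15/7)
L(l) = -15/7
Q(x) = -12 + 6*x² + 12*x (Q(x) = 3*(2*(x + (-2 + x + x²))) = 3*(2*(-2 + x² + 2*x)) = 3*(-4 + 2*x² + 4*x) = -12 + 6*x² + 12*x)
L(-6)*Q(B(-5)) = -15*(-12 + 6*(-4 - 5)² + 12*(-4 - 5))/7 = -15*(-12 + 6*(-9)² + 12*(-9))/7 = -15*(-12 + 6*81 - 108)/7 = -15*(-12 + 486 - 108)/7 = -15/7*366 = -5490/7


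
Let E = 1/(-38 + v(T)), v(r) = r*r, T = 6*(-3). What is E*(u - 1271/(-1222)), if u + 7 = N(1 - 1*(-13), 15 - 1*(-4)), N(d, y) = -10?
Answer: -1773/31772 ≈ -0.055804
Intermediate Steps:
T = -18
v(r) = r**2
u = -17 (u = -7 - 10 = -17)
E = 1/286 (E = 1/(-38 + (-18)**2) = 1/(-38 + 324) = 1/286 ≈ 0.0034965)
E*(u - 1271/(-1222)) = (-17 - 1271/(-1222))/286 = (-17 - 1271*(-1/1222))/286 = (-17 + 1271/1222)/286 = (1/286)*(-19503/1222) = -1773/31772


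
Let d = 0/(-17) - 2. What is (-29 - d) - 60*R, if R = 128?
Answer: -7707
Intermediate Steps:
d = -2 (d = 0*(-1/17) - 2 = 0 - 2 = -2)
(-29 - d) - 60*R = (-29 - 1*(-2)) - 60*128 = (-29 + 2) - 7680 = -27 - 7680 = -7707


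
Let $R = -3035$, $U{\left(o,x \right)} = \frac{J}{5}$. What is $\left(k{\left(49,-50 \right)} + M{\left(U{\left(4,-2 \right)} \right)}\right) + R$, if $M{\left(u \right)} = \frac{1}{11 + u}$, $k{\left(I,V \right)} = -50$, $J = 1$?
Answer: $- \frac{172755}{56} \approx -3084.9$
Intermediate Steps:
$U{\left(o,x \right)} = \frac{1}{5}$ ($U{\left(o,x \right)} = 1 \cdot \frac{1}{5} = \frac{1}{5}$)
$\left(k{\left(49,-50 \right)} + M{\left(U{\left(4,-2 \right)} \right)}\right) + R = \left(-50 + \frac{1}{11 + \frac{1}{5}}\right) - 3035 = \left(-50 + \frac{1}{\frac{56}{5}}\right) - 3035 = \left(-50 + \frac{5}{56}\right) - 3035 = - \frac{2795}{56} - 3035 = - \frac{172755}{56}$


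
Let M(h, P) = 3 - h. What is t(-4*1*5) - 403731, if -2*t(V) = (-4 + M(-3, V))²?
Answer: -403733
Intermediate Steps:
t(V) = -2 (t(V) = -(-4 + (3 - 1*(-3)))²/2 = -(-4 + (3 + 3))²/2 = -(-4 + 6)²/2 = -½*2² = -½*4 = -2)
t(-4*1*5) - 403731 = -2 - 403731 = -403733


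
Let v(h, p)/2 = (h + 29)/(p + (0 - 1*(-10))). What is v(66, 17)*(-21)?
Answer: -1330/9 ≈ -147.78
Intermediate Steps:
v(h, p) = 2*(29 + h)/(10 + p) (v(h, p) = 2*((h + 29)/(p + (0 - 1*(-10)))) = 2*((29 + h)/(p + (0 + 10))) = 2*((29 + h)/(p + 10)) = 2*((29 + h)/(10 + p)) = 2*(29 + h)/(10 + p))
v(66, 17)*(-21) = (2*(29 + 66)/(10 + 17))*(-21) = (2*95/27)*(-21) = (2*(1/27)*95)*(-21) = (190/27)*(-21) = -1330/9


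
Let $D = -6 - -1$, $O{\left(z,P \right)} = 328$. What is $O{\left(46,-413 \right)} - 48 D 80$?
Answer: $19528$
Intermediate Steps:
$D = -5$ ($D = -6 + 1 = -5$)
$O{\left(46,-413 \right)} - 48 D 80 = 328 - 48 \left(-5\right) 80 = 328 - \left(-240\right) 80 = 328 - -19200 = 328 + 19200 = 19528$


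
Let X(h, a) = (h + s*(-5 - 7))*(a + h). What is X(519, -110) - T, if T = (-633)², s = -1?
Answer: -183510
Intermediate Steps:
T = 400689
X(h, a) = (12 + h)*(a + h) (X(h, a) = (h - (-5 - 7))*(a + h) = (h - 1*(-12))*(a + h) = (h + 12)*(a + h) = (12 + h)*(a + h))
X(519, -110) - T = (519² + 12*(-110) + 12*519 - 110*519) - 1*400689 = (269361 - 1320 + 6228 - 57090) - 400689 = 217179 - 400689 = -183510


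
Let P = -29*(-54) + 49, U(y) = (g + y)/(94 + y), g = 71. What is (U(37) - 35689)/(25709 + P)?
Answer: -4675151/3579444 ≈ -1.3061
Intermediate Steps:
U(y) = (71 + y)/(94 + y)
P = 1615 (P = 1566 + 49 = 1615)
(U(37) - 35689)/(25709 + P) = ((71 + 37)/(94 + 37) - 35689)/(25709 + 1615) = (108/131 - 35689)/27324 = ((1/131)*108 - 35689)*(1/27324) = (108/131 - 35689)*(1/27324) = -4675151/131*1/27324 = -4675151/3579444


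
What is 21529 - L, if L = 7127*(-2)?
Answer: 35783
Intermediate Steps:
L = -14254
21529 - L = 21529 - 1*(-14254) = 21529 + 14254 = 35783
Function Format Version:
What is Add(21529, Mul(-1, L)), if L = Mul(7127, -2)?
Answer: 35783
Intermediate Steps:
L = -14254
Add(21529, Mul(-1, L)) = Add(21529, Mul(-1, -14254)) = Add(21529, 14254) = 35783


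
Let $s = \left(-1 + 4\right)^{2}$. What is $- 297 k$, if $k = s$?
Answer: $-2673$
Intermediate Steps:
$s = 9$ ($s = 3^{2} = 9$)
$k = 9$
$- 297 k = \left(-297\right) 9 = -2673$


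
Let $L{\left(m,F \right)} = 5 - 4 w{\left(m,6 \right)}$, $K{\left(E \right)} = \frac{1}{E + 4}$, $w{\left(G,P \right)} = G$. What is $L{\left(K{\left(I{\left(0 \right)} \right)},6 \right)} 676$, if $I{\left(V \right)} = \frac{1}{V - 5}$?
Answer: $\frac{50700}{19} \approx 2668.4$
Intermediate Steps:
$I{\left(V \right)} = \frac{1}{-5 + V}$
$K{\left(E \right)} = \frac{1}{4 + E}$
$L{\left(m,F \right)} = 5 - 4 m$
$L{\left(K{\left(I{\left(0 \right)} \right)},6 \right)} 676 = \left(5 - \frac{4}{4 + \frac{1}{-5 + 0}}\right) 676 = \left(5 - \frac{4}{4 + \frac{1}{-5}}\right) 676 = \left(5 - \frac{4}{4 - \frac{1}{5}}\right) 676 = \left(5 - \frac{4}{\frac{19}{5}}\right) 676 = \left(5 - \frac{20}{19}\right) 676 = \frac{75}{19} \cdot 676 = \frac{50700}{19}$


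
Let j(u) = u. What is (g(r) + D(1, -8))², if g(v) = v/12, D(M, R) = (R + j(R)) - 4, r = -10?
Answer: 15625/36 ≈ 434.03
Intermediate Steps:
D(M, R) = -4 + 2*R (D(M, R) = (R + R) - 4 = 2*R - 4 = -4 + 2*R)
g(v) = v/12 (g(v) = v*(1/12) = v/12)
(g(r) + D(1, -8))² = ((1/12)*(-10) + (-4 + 2*(-8)))² = (-⅚ + (-4 - 16))² = (-⅚ - 20)² = (-125/6)² = 15625/36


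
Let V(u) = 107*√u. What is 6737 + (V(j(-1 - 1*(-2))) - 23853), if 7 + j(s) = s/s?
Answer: -17116 + 107*I*√6 ≈ -17116.0 + 262.1*I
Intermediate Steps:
j(s) = -6 (j(s) = -7 + s/s = -7 + 1 = -6)
6737 + (V(j(-1 - 1*(-2))) - 23853) = 6737 + (107*√(-6) - 23853) = 6737 + (107*(I*√6) - 23853) = 6737 + (107*I*√6 - 23853) = 6737 + (-23853 + 107*I*√6) = -17116 + 107*I*√6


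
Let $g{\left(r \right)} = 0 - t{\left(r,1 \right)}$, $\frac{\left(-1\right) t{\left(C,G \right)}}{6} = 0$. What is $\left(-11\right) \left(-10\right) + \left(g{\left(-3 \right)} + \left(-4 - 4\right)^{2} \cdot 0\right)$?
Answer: $110$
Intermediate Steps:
$t{\left(C,G \right)} = 0$ ($t{\left(C,G \right)} = \left(-6\right) 0 = 0$)
$g{\left(r \right)} = 0$ ($g{\left(r \right)} = 0 - 0 = 0 + 0 = 0$)
$\left(-11\right) \left(-10\right) + \left(g{\left(-3 \right)} + \left(-4 - 4\right)^{2} \cdot 0\right) = \left(-11\right) \left(-10\right) + \left(0 + \left(-4 - 4\right)^{2} \cdot 0\right) = 110 + \left(0 + \left(-8\right)^{2} \cdot 0\right) = 110 + \left(0 + 64 \cdot 0\right) = 110 + \left(0 + 0\right) = 110 + 0 = 110$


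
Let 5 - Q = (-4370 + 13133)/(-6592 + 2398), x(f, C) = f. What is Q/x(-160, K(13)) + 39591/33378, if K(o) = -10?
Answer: 1420817587/1244331840 ≈ 1.1418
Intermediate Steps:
Q = 9911/1398 (Q = 5 - (-4370 + 13133)/(-6592 + 2398) = 5 - 8763/(-4194) = 5 - 8763*(-1)/4194 = 5 - 1*(-2921/1398) = 5 + 2921/1398 = 9911/1398 ≈ 7.0894)
Q/x(-160, K(13)) + 39591/33378 = (9911/1398)/(-160) + 39591/33378 = (9911/1398)*(-1/160) + 39591*(1/33378) = -9911/223680 + 13197/11126 = 1420817587/1244331840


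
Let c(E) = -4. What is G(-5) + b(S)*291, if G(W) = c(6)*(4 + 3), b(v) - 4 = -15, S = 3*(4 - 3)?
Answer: -3229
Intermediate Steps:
S = 3 (S = 3*1 = 3)
b(v) = -11 (b(v) = 4 - 15 = -11)
G(W) = -28 (G(W) = -4*(4 + 3) = -4*7 = -28)
G(-5) + b(S)*291 = -28 - 11*291 = -28 - 3201 = -3229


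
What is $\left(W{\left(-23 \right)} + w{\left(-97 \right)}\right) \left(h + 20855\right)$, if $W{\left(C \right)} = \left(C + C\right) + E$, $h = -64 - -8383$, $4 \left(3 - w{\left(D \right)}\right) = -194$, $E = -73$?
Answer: $-1969245$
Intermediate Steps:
$w{\left(D \right)} = \frac{103}{2}$ ($w{\left(D \right)} = 3 - - \frac{97}{2} = 3 + \frac{97}{2} = \frac{103}{2}$)
$h = 8319$ ($h = -64 + 8383 = 8319$)
$W{\left(C \right)} = -73 + 2 C$ ($W{\left(C \right)} = \left(C + C\right) - 73 = 2 C - 73 = -73 + 2 C$)
$\left(W{\left(-23 \right)} + w{\left(-97 \right)}\right) \left(h + 20855\right) = \left(\left(-73 + 2 \left(-23\right)\right) + \frac{103}{2}\right) \left(8319 + 20855\right) = \left(\left(-73 - 46\right) + \frac{103}{2}\right) 29174 = \left(-119 + \frac{103}{2}\right) 29174 = \left(- \frac{135}{2}\right) 29174 = -1969245$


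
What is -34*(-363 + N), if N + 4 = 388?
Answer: -714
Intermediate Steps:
N = 384 (N = -4 + 388 = 384)
-34*(-363 + N) = -34*(-363 + 384) = -34*21 = -714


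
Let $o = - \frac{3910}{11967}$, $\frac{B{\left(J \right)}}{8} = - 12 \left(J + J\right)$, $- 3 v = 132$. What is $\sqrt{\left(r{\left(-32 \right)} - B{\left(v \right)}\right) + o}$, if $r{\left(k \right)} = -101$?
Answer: $\frac{i \sqrt{1224341292831}}{11967} \approx 92.463 i$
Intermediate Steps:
$v = -44$ ($v = \left(- \frac{1}{3}\right) 132 = -44$)
$B{\left(J \right)} = - 192 J$ ($B{\left(J \right)} = 8 \left(- 12 \left(J + J\right)\right) = 8 \left(- 12 \cdot 2 J\right) = 8 \left(- 24 J\right) = - 192 J$)
$o = - \frac{3910}{11967}$ ($o = \left(-3910\right) \frac{1}{11967} = - \frac{3910}{11967} \approx -0.32673$)
$\sqrt{\left(r{\left(-32 \right)} - B{\left(v \right)}\right) + o} = \sqrt{\left(-101 - \left(-192\right) \left(-44\right)\right) - \frac{3910}{11967}} = \sqrt{\left(-101 - 8448\right) - \frac{3910}{11967}} = \sqrt{-8549 - \frac{3910}{11967}} = \sqrt{- \frac{102309793}{11967}} = \frac{i \sqrt{1224341292831}}{11967}$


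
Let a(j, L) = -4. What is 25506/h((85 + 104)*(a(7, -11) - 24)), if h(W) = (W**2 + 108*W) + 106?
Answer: 12753/13716917 ≈ 0.00092973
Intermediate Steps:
h(W) = 106 + W**2 + 108*W
25506/h((85 + 104)*(a(7, -11) - 24)) = 25506/(106 + ((85 + 104)*(-4 - 24))**2 + 108*((85 + 104)*(-4 - 24))) = 25506/(106 + (189*(-28))**2 + 108*(189*(-28))) = 25506/(106 + (-5292)**2 + 108*(-5292)) = 25506/(106 + 28005264 - 571536) = 25506/27433834 = 25506*(1/27433834) = 12753/13716917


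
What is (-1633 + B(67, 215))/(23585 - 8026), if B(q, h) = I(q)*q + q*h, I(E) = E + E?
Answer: 21750/15559 ≈ 1.3979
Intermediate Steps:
I(E) = 2*E
B(q, h) = 2*q² + h*q (B(q, h) = (2*q)*q + q*h = 2*q² + h*q)
(-1633 + B(67, 215))/(23585 - 8026) = (-1633 + 67*(215 + 2*67))/(23585 - 8026) = (-1633 + 67*(215 + 134))/15559 = (-1633 + 67*349)*(1/15559) = (-1633 + 23383)*(1/15559) = 21750*(1/15559) = 21750/15559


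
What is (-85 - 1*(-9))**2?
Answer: 5776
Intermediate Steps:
(-85 - 1*(-9))**2 = (-85 + 9)**2 = (-76)**2 = 5776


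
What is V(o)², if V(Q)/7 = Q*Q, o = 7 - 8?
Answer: 49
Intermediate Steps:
o = -1
V(Q) = 7*Q² (V(Q) = 7*(Q*Q) = 7*Q²)
V(o)² = (7*(-1)²)² = (7*1)² = 7² = 49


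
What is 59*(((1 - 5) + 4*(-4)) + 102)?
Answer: 4838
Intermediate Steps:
59*(((1 - 5) + 4*(-4)) + 102) = 59*((-4 - 16) + 102) = 59*(-20 + 102) = 59*82 = 4838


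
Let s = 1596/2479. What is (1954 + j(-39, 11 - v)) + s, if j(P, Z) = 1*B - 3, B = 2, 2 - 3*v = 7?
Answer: 4843083/2479 ≈ 1953.6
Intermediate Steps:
v = -5/3 (v = 2/3 - 1/3*7 = 2/3 - 7/3 = -5/3 ≈ -1.6667)
s = 1596/2479 (s = 1596*(1/2479) = 1596/2479 ≈ 0.64381)
j(P, Z) = -1 (j(P, Z) = 1*2 - 3 = 2 - 3 = -1)
(1954 + j(-39, 11 - v)) + s = (1954 - 1) + 1596/2479 = 1953 + 1596/2479 = 4843083/2479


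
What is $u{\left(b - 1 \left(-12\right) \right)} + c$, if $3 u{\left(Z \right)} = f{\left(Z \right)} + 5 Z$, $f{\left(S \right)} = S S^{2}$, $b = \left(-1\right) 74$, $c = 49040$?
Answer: $-30506$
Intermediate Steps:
$b = -74$
$f{\left(S \right)} = S^{3}$
$u{\left(Z \right)} = \frac{Z^{3}}{3} + \frac{5 Z}{3}$ ($u{\left(Z \right)} = \frac{Z^{3} + 5 Z}{3} = \frac{Z^{3}}{3} + \frac{5 Z}{3}$)
$u{\left(b - 1 \left(-12\right) \right)} + c = \frac{\left(-74 - 1 \left(-12\right)\right) \left(5 + \left(-74 - 1 \left(-12\right)\right)^{2}\right)}{3} + 49040 = \frac{\left(-74 - -12\right) \left(5 + \left(-74 - -12\right)^{2}\right)}{3} + 49040 = \frac{\left(-74 + 12\right) \left(5 + \left(-74 + 12\right)^{2}\right)}{3} + 49040 = \frac{1}{3} \left(-62\right) \left(5 + \left(-62\right)^{2}\right) + 49040 = \frac{1}{3} \left(-62\right) \left(5 + 3844\right) + 49040 = \frac{1}{3} \left(-62\right) 3849 + 49040 = -79546 + 49040 = -30506$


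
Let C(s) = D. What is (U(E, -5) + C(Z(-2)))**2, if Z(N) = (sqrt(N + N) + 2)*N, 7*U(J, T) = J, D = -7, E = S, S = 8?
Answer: 1681/49 ≈ 34.306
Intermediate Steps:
E = 8
U(J, T) = J/7
Z(N) = N*(2 + sqrt(2)*sqrt(N)) (Z(N) = (sqrt(2*N) + 2)*N = (sqrt(2)*sqrt(N) + 2)*N = (2 + sqrt(2)*sqrt(N))*N = N*(2 + sqrt(2)*sqrt(N)))
C(s) = -7
(U(E, -5) + C(Z(-2)))**2 = ((1/7)*8 - 7)**2 = (8/7 - 7)**2 = (-41/7)**2 = 1681/49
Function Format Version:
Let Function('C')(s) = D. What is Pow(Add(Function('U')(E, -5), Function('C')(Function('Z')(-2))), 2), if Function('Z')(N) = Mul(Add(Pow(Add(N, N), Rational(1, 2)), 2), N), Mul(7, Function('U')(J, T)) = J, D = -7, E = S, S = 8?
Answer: Rational(1681, 49) ≈ 34.306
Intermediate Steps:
E = 8
Function('U')(J, T) = Mul(Rational(1, 7), J)
Function('Z')(N) = Mul(N, Add(2, Mul(Pow(2, Rational(1, 2)), Pow(N, Rational(1, 2))))) (Function('Z')(N) = Mul(Add(Pow(Mul(2, N), Rational(1, 2)), 2), N) = Mul(Add(Mul(Pow(2, Rational(1, 2)), Pow(N, Rational(1, 2))), 2), N) = Mul(Add(2, Mul(Pow(2, Rational(1, 2)), Pow(N, Rational(1, 2)))), N) = Mul(N, Add(2, Mul(Pow(2, Rational(1, 2)), Pow(N, Rational(1, 2))))))
Function('C')(s) = -7
Pow(Add(Function('U')(E, -5), Function('C')(Function('Z')(-2))), 2) = Pow(Add(Mul(Rational(1, 7), 8), -7), 2) = Pow(Add(Rational(8, 7), -7), 2) = Pow(Rational(-41, 7), 2) = Rational(1681, 49)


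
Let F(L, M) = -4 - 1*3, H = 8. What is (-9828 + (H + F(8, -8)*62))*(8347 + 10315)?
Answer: -191360148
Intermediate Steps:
F(L, M) = -7 (F(L, M) = -4 - 3 = -7)
(-9828 + (H + F(8, -8)*62))*(8347 + 10315) = (-9828 + (8 - 7*62))*(8347 + 10315) = (-9828 + (8 - 434))*18662 = (-9828 - 426)*18662 = -10254*18662 = -191360148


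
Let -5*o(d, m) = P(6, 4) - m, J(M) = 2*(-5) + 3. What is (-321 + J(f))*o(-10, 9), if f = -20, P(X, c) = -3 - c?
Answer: -5248/5 ≈ -1049.6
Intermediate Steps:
J(M) = -7 (J(M) = -10 + 3 = -7)
o(d, m) = 7/5 + m/5 (o(d, m) = -((-3 - 1*4) - m)/5 = -((-3 - 4) - m)/5 = -(-7 - m)/5 = 7/5 + m/5)
(-321 + J(f))*o(-10, 9) = (-321 - 7)*(7/5 + (⅕)*9) = -328*(7/5 + 9/5) = -328*16/5 = -5248/5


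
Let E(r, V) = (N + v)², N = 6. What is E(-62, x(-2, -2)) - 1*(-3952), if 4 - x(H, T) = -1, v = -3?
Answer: 3961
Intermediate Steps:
x(H, T) = 5 (x(H, T) = 4 - 1*(-1) = 4 + 1 = 5)
E(r, V) = 9 (E(r, V) = (6 - 3)² = 3² = 9)
E(-62, x(-2, -2)) - 1*(-3952) = 9 - 1*(-3952) = 9 + 3952 = 3961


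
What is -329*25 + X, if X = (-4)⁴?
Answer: -7969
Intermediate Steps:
X = 256
-329*25 + X = -329*25 + 256 = -8225 + 256 = -7969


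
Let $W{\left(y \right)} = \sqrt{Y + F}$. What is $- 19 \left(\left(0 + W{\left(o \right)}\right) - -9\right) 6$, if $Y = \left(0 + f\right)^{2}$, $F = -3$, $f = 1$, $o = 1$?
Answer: $-1026 - 114 i \sqrt{2} \approx -1026.0 - 161.22 i$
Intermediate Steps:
$Y = 1$ ($Y = \left(0 + 1\right)^{2} = 1^{2} = 1$)
$W{\left(y \right)} = i \sqrt{2}$ ($W{\left(y \right)} = \sqrt{1 - 3} = \sqrt{-2} = i \sqrt{2}$)
$- 19 \left(\left(0 + W{\left(o \right)}\right) - -9\right) 6 = - 19 \left(\left(0 + i \sqrt{2}\right) - -9\right) 6 = - 19 \left(i \sqrt{2} + 9\right) 6 = - 19 \left(9 + i \sqrt{2}\right) 6 = \left(-171 - 19 i \sqrt{2}\right) 6 = -1026 - 114 i \sqrt{2}$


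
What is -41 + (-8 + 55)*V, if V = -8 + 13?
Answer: 194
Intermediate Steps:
V = 5
-41 + (-8 + 55)*V = -41 + (-8 + 55)*5 = -41 + 47*5 = -41 + 235 = 194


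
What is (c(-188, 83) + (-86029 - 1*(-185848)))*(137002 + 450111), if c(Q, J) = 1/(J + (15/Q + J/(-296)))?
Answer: 67377335011713751/1149685 ≈ 5.8605e+10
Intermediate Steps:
c(Q, J) = 1/(15/Q + 295*J/296) (c(Q, J) = 1/(J + (15/Q + J*(-1/296))) = 1/(J + (15/Q - J/296)) = 1/(15/Q + 295*J/296))
(c(-188, 83) + (-86029 - 1*(-185848)))*(137002 + 450111) = ((296/5)*(-188)/(888 + 59*83*(-188)) + (-86029 - 1*(-185848)))*(137002 + 450111) = ((296/5)*(-188)/(888 - 920636) + (-86029 + 185848))*587113 = ((296/5)*(-188)/(-919748) + 99819)*587113 = ((296/5)*(-188)*(-1/919748) + 99819)*587113 = (13912/1149685 + 99819)*587113 = (114760420927/1149685)*587113 = 67377335011713751/1149685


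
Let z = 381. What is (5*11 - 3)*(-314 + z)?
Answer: 3484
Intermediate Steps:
(5*11 - 3)*(-314 + z) = (5*11 - 3)*(-314 + 381) = (55 - 3)*67 = 52*67 = 3484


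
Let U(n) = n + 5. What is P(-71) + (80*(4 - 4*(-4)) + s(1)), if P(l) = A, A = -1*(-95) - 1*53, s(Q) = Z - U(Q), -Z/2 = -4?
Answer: 1644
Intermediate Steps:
U(n) = 5 + n
Z = 8 (Z = -2*(-4) = 8)
s(Q) = 3 - Q (s(Q) = 8 - (5 + Q) = 8 + (-5 - Q) = 3 - Q)
A = 42 (A = 95 - 53 = 42)
P(l) = 42
P(-71) + (80*(4 - 4*(-4)) + s(1)) = 42 + (80*(4 - 4*(-4)) + (3 - 1*1)) = 42 + (80*(4 + 16) + (3 - 1)) = 42 + (80*20 + 2) = 42 + (1600 + 2) = 42 + 1602 = 1644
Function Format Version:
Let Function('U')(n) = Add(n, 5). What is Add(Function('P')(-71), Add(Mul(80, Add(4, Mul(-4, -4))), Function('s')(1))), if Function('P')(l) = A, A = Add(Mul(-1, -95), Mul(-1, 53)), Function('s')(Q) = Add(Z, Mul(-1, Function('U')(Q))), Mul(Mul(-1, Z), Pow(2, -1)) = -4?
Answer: 1644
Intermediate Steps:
Function('U')(n) = Add(5, n)
Z = 8 (Z = Mul(-2, -4) = 8)
Function('s')(Q) = Add(3, Mul(-1, Q)) (Function('s')(Q) = Add(8, Mul(-1, Add(5, Q))) = Add(8, Add(-5, Mul(-1, Q))) = Add(3, Mul(-1, Q)))
A = 42 (A = Add(95, -53) = 42)
Function('P')(l) = 42
Add(Function('P')(-71), Add(Mul(80, Add(4, Mul(-4, -4))), Function('s')(1))) = Add(42, Add(Mul(80, Add(4, Mul(-4, -4))), Add(3, Mul(-1, 1)))) = Add(42, Add(Mul(80, Add(4, 16)), Add(3, -1))) = Add(42, Add(Mul(80, 20), 2)) = Add(42, Add(1600, 2)) = Add(42, 1602) = 1644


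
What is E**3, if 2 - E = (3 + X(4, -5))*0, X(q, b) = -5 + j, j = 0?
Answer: 8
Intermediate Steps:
X(q, b) = -5 (X(q, b) = -5 + 0 = -5)
E = 2 (E = 2 - (3 - 5)*0 = 2 - (-2)*0 = 2 - 1*0 = 2 + 0 = 2)
E**3 = 2**3 = 8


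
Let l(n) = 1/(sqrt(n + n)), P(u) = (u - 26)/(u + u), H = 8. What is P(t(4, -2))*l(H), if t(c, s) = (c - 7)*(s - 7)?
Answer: 1/216 ≈ 0.0046296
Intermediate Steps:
t(c, s) = (-7 + c)*(-7 + s)
P(u) = (-26 + u)/(2*u) (P(u) = (-26 + u)/((2*u)) = (-26 + u)*(1/(2*u)) = (-26 + u)/(2*u))
l(n) = sqrt(2)/(2*sqrt(n)) (l(n) = 1/(sqrt(2*n)) = 1/(sqrt(2)*sqrt(n)) = sqrt(2)/(2*sqrt(n)))
P(t(4, -2))*l(H) = ((-26 + (49 - 7*4 - 7*(-2) + 4*(-2)))/(2*(49 - 7*4 - 7*(-2) + 4*(-2))))*(sqrt(2)/(2*sqrt(8))) = ((-26 + (49 - 28 + 14 - 8))/(2*(49 - 28 + 14 - 8)))*(sqrt(2)*(sqrt(2)/4)/2) = ((1/2)*(-26 + 27)/27)*(1/4) = ((1/2)*(1/27)*1)*(1/4) = (1/54)*(1/4) = 1/216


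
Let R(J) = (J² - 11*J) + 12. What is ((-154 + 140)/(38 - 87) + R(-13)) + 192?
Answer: 3614/7 ≈ 516.29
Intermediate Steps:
R(J) = 12 + J² - 11*J
((-154 + 140)/(38 - 87) + R(-13)) + 192 = ((-154 + 140)/(38 - 87) + (12 + (-13)² - 11*(-13))) + 192 = (-14/(-49) + (12 + 169 + 143)) + 192 = (-14*(-1/49) + 324) + 192 = (2/7 + 324) + 192 = 2270/7 + 192 = 3614/7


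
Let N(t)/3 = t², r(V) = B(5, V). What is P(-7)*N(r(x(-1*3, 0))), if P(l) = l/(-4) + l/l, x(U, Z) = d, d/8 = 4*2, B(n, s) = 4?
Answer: 132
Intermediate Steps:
d = 64 (d = 8*(4*2) = 8*8 = 64)
x(U, Z) = 64
r(V) = 4
N(t) = 3*t²
P(l) = 1 - l/4 (P(l) = l*(-¼) + 1 = -l/4 + 1 = 1 - l/4)
P(-7)*N(r(x(-1*3, 0))) = (1 - ¼*(-7))*(3*4²) = (1 + 7/4)*(3*16) = (11/4)*48 = 132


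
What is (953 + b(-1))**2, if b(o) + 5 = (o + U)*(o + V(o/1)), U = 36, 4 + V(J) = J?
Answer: 544644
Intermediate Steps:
V(J) = -4 + J
b(o) = -5 + (-4 + 2*o)*(36 + o) (b(o) = -5 + (o + 36)*(o + (-4 + o/1)) = -5 + (36 + o)*(o + (-4 + o*1)) = -5 + (36 + o)*(o + (-4 + o)) = -5 + (36 + o)*(-4 + 2*o) = -5 + (-4 + 2*o)*(36 + o))
(953 + b(-1))**2 = (953 + (-149 + 2*(-1)**2 + 68*(-1)))**2 = (953 + (-149 + 2*1 - 68))**2 = (953 + (-149 + 2 - 68))**2 = (953 - 215)**2 = 738**2 = 544644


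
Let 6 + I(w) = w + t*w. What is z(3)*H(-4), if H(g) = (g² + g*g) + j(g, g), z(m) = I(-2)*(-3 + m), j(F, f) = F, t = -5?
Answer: 0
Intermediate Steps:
I(w) = -6 - 4*w (I(w) = -6 + (w - 5*w) = -6 - 4*w)
z(m) = -6 + 2*m (z(m) = (-6 - 4*(-2))*(-3 + m) = (-6 + 8)*(-3 + m) = 2*(-3 + m) = -6 + 2*m)
H(g) = g + 2*g² (H(g) = (g² + g*g) + g = (g² + g²) + g = 2*g² + g = g + 2*g²)
z(3)*H(-4) = (-6 + 2*3)*(-4*(1 + 2*(-4))) = (-6 + 6)*(-4*(1 - 8)) = 0*(-4*(-7)) = 0*28 = 0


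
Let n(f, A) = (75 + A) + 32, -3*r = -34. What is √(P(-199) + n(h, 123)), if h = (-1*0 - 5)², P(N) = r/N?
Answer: 2*√20488443/597 ≈ 15.164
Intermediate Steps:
r = 34/3 (r = -⅓*(-34) = 34/3 ≈ 11.333)
P(N) = 34/(3*N)
h = 25 (h = (0 - 5)² = (-5)² = 25)
n(f, A) = 107 + A
√(P(-199) + n(h, 123)) = √((34/3)/(-199) + (107 + 123)) = √((34/3)*(-1/199) + 230) = √(-34/597 + 230) = √(137276/597) = 2*√20488443/597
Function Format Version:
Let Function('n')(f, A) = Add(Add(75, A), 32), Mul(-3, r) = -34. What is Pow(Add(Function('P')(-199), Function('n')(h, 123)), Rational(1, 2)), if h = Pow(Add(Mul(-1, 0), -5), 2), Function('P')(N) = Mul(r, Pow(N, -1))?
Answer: Mul(Rational(2, 597), Pow(20488443, Rational(1, 2))) ≈ 15.164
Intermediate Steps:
r = Rational(34, 3) (r = Mul(Rational(-1, 3), -34) = Rational(34, 3) ≈ 11.333)
Function('P')(N) = Mul(Rational(34, 3), Pow(N, -1))
h = 25 (h = Pow(Add(0, -5), 2) = Pow(-5, 2) = 25)
Function('n')(f, A) = Add(107, A)
Pow(Add(Function('P')(-199), Function('n')(h, 123)), Rational(1, 2)) = Pow(Add(Mul(Rational(34, 3), Pow(-199, -1)), Add(107, 123)), Rational(1, 2)) = Pow(Add(Mul(Rational(34, 3), Rational(-1, 199)), 230), Rational(1, 2)) = Pow(Add(Rational(-34, 597), 230), Rational(1, 2)) = Pow(Rational(137276, 597), Rational(1, 2)) = Mul(Rational(2, 597), Pow(20488443, Rational(1, 2)))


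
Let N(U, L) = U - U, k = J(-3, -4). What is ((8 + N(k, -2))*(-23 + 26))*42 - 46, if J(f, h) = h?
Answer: 962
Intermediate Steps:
k = -4
N(U, L) = 0
((8 + N(k, -2))*(-23 + 26))*42 - 46 = ((8 + 0)*(-23 + 26))*42 - 46 = (8*3)*42 - 46 = 24*42 - 46 = 1008 - 46 = 962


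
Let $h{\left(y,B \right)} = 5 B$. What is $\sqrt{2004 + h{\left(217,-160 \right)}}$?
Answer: $2 \sqrt{301} \approx 34.699$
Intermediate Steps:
$\sqrt{2004 + h{\left(217,-160 \right)}} = \sqrt{2004 + 5 \left(-160\right)} = \sqrt{2004 - 800} = \sqrt{1204} = 2 \sqrt{301}$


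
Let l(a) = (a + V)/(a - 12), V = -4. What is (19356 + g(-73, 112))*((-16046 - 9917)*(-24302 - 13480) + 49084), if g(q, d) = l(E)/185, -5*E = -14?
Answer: 16158711872131290/851 ≈ 1.8988e+13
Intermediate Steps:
E = 14/5 (E = -1/5*(-14) = 14/5 ≈ 2.8000)
l(a) = (-4 + a)/(-12 + a) (l(a) = (a - 4)/(a - 12) = (-4 + a)/(-12 + a))
g(q, d) = 3/4255 (g(q, d) = ((-4 + 14/5)/(-12 + 14/5))/185 = (-6/5/(-46/5))*(1/185) = -5/46*(-6/5)*(1/185) = (3/23)*(1/185) = 3/4255)
(19356 + g(-73, 112))*((-16046 - 9917)*(-24302 - 13480) + 49084) = (19356 + 3/4255)*((-16046 - 9917)*(-24302 - 13480) + 49084) = 82359783*(-25963*(-37782) + 49084)/4255 = 82359783*(980934066 + 49084)/4255 = (82359783/4255)*980983150 = 16158711872131290/851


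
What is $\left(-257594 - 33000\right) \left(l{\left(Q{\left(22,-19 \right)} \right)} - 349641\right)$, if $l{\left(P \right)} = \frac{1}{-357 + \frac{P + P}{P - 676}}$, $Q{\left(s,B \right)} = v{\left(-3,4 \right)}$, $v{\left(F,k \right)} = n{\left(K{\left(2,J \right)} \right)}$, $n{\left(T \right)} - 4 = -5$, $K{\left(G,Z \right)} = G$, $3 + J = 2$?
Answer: $\frac{24556263851676136}{241687} \approx 1.016 \cdot 10^{11}$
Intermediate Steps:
$J = -1$ ($J = -3 + 2 = -1$)
$n{\left(T \right)} = -1$ ($n{\left(T \right)} = 4 - 5 = -1$)
$v{\left(F,k \right)} = -1$
$Q{\left(s,B \right)} = -1$
$l{\left(P \right)} = \frac{1}{-357 + \frac{2 P}{-676 + P}}$
$\left(-257594 - 33000\right) \left(l{\left(Q{\left(22,-19 \right)} \right)} - 349641\right) = \left(-257594 - 33000\right) \left(\frac{676 - -1}{-241332 + 355 \left(-1\right)} - 349641\right) = - 290594 \left(\frac{676 + 1}{-241332 - 355} - 349641\right) = - 290594 \left(\frac{1}{-241687} \cdot 677 - 349641\right) = - 290594 \left(\left(- \frac{1}{241687}\right) 677 - 349641\right) = - 290594 \left(- \frac{677}{241687} - 349641\right) = \left(-290594\right) \left(- \frac{84503685044}{241687}\right) = \frac{24556263851676136}{241687}$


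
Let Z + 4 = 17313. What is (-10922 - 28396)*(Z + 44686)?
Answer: -2437519410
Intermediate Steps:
Z = 17309 (Z = -4 + 17313 = 17309)
(-10922 - 28396)*(Z + 44686) = (-10922 - 28396)*(17309 + 44686) = -39318*61995 = -2437519410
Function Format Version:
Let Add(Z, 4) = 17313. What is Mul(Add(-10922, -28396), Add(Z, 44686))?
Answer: -2437519410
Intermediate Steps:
Z = 17309 (Z = Add(-4, 17313) = 17309)
Mul(Add(-10922, -28396), Add(Z, 44686)) = Mul(Add(-10922, -28396), Add(17309, 44686)) = Mul(-39318, 61995) = -2437519410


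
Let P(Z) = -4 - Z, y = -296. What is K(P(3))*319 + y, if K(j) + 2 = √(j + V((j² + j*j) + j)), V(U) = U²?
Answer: -934 + 319*√8274 ≈ 28083.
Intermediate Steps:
K(j) = -2 + √(j + (j + 2*j²)²) (K(j) = -2 + √(j + ((j² + j*j) + j)²) = -2 + √(j + ((j² + j²) + j)²) = -2 + √(j + (2*j² + j)²) = -2 + √(j + (j + 2*j²)²))
K(P(3))*319 + y = (-2 + √((-4 - 1*3)*(1 + (-4 - 1*3)*(1 + 2*(-4 - 1*3))²)))*319 - 296 = (-2 + √((-4 - 3)*(1 + (-4 - 3)*(1 + 2*(-4 - 3))²)))*319 - 296 = (-2 + √(-7*(1 - 7*(1 + 2*(-7))²)))*319 - 296 = (-2 + √(-7*(1 - 7*(1 - 14)²)))*319 - 296 = (-2 + √(-7*(1 - 7*(-13)²)))*319 - 296 = (-2 + √(-7*(1 - 7*169)))*319 - 296 = (-2 + √(-7*(1 - 1183)))*319 - 296 = (-2 + √(-7*(-1182)))*319 - 296 = (-2 + √8274)*319 - 296 = (-638 + 319*√8274) - 296 = -934 + 319*√8274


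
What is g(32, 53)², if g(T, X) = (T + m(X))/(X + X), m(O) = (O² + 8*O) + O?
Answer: 2752281/2809 ≈ 979.81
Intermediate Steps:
m(O) = O² + 9*O
g(T, X) = (T + X*(9 + X))/(2*X) (g(T, X) = (T + X*(9 + X))/(X + X) = (T + X*(9 + X))/((2*X)) = (T + X*(9 + X))*(1/(2*X)) = (T + X*(9 + X))/(2*X))
g(32, 53)² = ((½)*(32 + 53*(9 + 53))/53)² = ((½)*(1/53)*(32 + 53*62))² = ((½)*(1/53)*(32 + 3286))² = ((½)*(1/53)*3318)² = (1659/53)² = 2752281/2809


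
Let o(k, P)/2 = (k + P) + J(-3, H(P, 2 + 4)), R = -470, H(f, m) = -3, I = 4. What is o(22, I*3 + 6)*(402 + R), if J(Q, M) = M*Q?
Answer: -6664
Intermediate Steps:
o(k, P) = 18 + 2*P + 2*k (o(k, P) = 2*((k + P) - 3*(-3)) = 2*((P + k) + 9) = 2*(9 + P + k) = 18 + 2*P + 2*k)
o(22, I*3 + 6)*(402 + R) = (18 + 2*(4*3 + 6) + 2*22)*(402 - 470) = (18 + 2*(12 + 6) + 44)*(-68) = (18 + 2*18 + 44)*(-68) = (18 + 36 + 44)*(-68) = 98*(-68) = -6664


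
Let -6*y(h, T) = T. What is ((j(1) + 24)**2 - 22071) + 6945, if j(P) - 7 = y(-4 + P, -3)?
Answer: -56535/4 ≈ -14134.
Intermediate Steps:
y(h, T) = -T/6
j(P) = 15/2 (j(P) = 7 - 1/6*(-3) = 7 + 1/2 = 15/2)
((j(1) + 24)**2 - 22071) + 6945 = ((15/2 + 24)**2 - 22071) + 6945 = ((63/2)**2 - 22071) + 6945 = (3969/4 - 22071) + 6945 = -84315/4 + 6945 = -56535/4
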